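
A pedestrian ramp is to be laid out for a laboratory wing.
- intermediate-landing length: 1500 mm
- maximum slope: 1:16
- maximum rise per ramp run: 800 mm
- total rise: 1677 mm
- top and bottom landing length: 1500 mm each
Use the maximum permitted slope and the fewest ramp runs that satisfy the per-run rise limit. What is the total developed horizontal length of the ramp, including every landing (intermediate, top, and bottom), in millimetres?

32832 mm

1677 / 800 = 2.096 → round up to 3 ramp runs. That means 2 intermediate landings.
Ramp run (horizontal) at 1:16: 1677 × 16 = 26832 mm.
Intermediate landings: 2 × 1500 = 3000 mm.
Top and bottom landings: 2 × 1500 = 3000 mm.
Total = 26832 + 3000 + 3000 = 32832 mm.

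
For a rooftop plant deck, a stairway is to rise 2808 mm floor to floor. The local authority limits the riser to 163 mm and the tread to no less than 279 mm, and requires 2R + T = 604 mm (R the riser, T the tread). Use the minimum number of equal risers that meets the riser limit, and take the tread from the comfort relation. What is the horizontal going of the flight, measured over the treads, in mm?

4964 mm

⌈2808/163⌉ = 18 risers.
Each riser is 2808/18 = 156 mm (≤ 163 mm).
From 2R + T = 604: T = 604 − 312 = 292 mm.
Going = (18 − 1) × 292 = 4964 mm.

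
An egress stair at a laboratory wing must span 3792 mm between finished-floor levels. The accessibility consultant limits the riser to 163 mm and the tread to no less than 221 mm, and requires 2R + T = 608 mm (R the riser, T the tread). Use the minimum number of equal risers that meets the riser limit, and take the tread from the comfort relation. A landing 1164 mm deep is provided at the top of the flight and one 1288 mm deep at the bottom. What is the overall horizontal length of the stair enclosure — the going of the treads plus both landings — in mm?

9168 mm

⌈3792/163⌉ = 24 risers.
Riser R = 3792 / 24 = 158 mm, within the 163 mm limit.
T = 608 − 2·158 = 292 mm, which satisfies the 221 mm minimum.
24 risers give 23 treads; going = 23 × 292 = 6716 mm.
Add landings: 6716 + 1164 + 1288 = 9168 mm.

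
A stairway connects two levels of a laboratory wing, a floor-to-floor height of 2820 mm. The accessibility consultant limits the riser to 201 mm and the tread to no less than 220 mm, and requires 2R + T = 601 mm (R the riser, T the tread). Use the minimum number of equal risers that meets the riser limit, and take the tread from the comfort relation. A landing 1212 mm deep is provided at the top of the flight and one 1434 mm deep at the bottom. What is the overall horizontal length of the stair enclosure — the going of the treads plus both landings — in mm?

⌈2820/201⌉ = 15 risers.
Each riser is 2820/15 = 188 mm (≤ 201 mm).
From 2R + T = 601: T = 601 − 376 = 225 mm.
Going = (15 − 1) × 225 = 3150 mm.
Enclosure = 3150 + 1212 + 1434 = 5796 mm.

5796 mm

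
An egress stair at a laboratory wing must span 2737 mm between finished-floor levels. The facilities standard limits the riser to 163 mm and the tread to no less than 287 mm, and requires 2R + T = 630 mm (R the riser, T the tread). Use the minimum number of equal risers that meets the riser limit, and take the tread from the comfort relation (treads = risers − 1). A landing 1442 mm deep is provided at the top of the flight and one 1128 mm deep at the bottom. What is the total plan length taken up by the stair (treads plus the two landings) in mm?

7498 mm

⌈2737/163⌉ = 17 risers.
Riser R = 2737 / 17 = 161 mm, within the 163 mm limit.
Tread T = 630 − 2 × 161 = 308 mm (≥ 287 mm).
17 risers give 16 treads; going = 16 × 308 = 4928 mm.
Enclosure = 4928 + 1442 + 1128 = 7498 mm.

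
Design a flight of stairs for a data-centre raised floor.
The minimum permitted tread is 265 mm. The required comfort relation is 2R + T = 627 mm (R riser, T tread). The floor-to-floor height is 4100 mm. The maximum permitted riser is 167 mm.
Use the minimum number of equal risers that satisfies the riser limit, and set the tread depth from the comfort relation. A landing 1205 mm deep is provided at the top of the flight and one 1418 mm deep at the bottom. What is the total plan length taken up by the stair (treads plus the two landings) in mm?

4100 / 167 = 24.55, so 25 risers are needed.
Each riser is 4100/25 = 164 mm (≤ 167 mm).
Tread T = 627 − 2 × 164 = 299 mm (≥ 265 mm).
Treads = 25 − 1 = 24; going = 24 × 299 = 7176 mm.
Add landings: 7176 + 1205 + 1418 = 9799 mm.

9799 mm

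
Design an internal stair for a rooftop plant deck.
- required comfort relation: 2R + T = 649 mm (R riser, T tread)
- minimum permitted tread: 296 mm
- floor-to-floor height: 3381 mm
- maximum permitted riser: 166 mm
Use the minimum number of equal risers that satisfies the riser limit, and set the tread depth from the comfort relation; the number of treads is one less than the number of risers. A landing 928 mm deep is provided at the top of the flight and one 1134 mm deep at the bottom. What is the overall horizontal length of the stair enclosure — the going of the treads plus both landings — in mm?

3381 / 166 = 20.367 → round up to 21 risers.
Each riser is 3381/21 = 161 mm (≤ 166 mm).
T = 649 − 2·161 = 327 mm, which satisfies the 296 mm minimum.
21 risers give 20 treads; going = 20 × 327 = 6540 mm.
Add landings: 6540 + 928 + 1134 = 8602 mm.

8602 mm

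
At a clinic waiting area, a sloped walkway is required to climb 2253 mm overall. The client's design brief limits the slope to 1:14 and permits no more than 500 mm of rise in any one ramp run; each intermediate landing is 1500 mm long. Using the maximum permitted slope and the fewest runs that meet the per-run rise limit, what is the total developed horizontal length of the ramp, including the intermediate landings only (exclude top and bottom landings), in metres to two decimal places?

37.54 m

2253 / 500 = 4.506 → round up to 5 ramp runs. That means 4 intermediate landings.
Horizontal run for 2253 mm of rise at 1:14 is 2253 × 14 = 31542 mm.
4 intermediate landings contribute 4 × 1500 = 6000 mm.
Developed length = 31542 + 6000 = 37542 mm.
= 37.54 m.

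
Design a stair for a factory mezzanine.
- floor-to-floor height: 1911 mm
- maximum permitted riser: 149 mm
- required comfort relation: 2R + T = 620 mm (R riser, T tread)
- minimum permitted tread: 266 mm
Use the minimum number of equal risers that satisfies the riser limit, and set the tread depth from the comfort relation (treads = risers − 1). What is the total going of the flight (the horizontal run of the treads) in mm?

3912 mm

At most 149 each: 1911/149 = 12.83, giving 13 risers.
R = 1911 ÷ 13 = 147 mm.
Tread T = 620 − 2 × 147 = 326 mm (≥ 266 mm).
Treads = 13 − 1 = 12; going = 12 × 326 = 3912 mm.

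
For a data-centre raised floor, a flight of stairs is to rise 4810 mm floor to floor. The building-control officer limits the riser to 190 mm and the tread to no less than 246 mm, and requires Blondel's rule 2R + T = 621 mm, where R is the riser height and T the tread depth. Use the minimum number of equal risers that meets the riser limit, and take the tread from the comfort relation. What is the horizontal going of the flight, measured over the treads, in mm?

4810 / 190 = 25.32, so 26 risers are needed.
R = 4810 ÷ 26 = 185 mm.
Tread T = 621 − 2 × 185 = 251 mm (≥ 246 mm).
26 risers give 25 treads; going = 25 × 251 = 6275 mm.

6275 mm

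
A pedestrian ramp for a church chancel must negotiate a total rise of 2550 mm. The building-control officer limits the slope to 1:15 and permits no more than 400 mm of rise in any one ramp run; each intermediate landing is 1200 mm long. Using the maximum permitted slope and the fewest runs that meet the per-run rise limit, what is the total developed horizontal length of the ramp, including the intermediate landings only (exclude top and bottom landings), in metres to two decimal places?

45.45 m

2550 / 400 = 6.375 → round up to 7 ramp runs. That means 6 intermediate landings.
Ramp run (horizontal) at 1:15: 2550 × 15 = 38250 mm.
6 intermediate landings contribute 6 × 1200 = 7200 mm.
Developed length = 38250 + 7200 = 45450 mm.
= 45.45 m.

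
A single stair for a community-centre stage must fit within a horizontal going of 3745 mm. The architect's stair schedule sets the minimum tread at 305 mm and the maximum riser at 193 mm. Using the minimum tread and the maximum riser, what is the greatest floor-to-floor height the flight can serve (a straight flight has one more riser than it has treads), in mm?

3745 / 305 = 12.28, so 12 treads fit.
Risers = treads + 1 = 13.
Maximum height = 13 × 193 = 2509 mm.

2509 mm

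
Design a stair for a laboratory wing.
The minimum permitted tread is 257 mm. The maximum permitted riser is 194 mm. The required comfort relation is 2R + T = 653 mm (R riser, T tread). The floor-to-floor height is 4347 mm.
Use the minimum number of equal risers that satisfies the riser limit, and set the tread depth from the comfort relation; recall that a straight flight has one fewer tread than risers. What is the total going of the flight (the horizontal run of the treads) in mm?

⌈4347/194⌉ = 23 risers.
Riser R = 4347 / 23 = 189 mm, within the 194 mm limit.
From 2R + T = 653: T = 653 − 378 = 275 mm.
23 risers give 22 treads; going = 22 × 275 = 6050 mm.

6050 mm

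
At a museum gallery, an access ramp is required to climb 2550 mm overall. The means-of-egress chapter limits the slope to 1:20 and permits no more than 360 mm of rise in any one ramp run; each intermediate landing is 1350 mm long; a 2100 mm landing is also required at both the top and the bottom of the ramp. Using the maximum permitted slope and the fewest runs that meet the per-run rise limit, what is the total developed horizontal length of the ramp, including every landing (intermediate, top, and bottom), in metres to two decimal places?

64.65 m

2550 / 360 = 7.083 → round up to 8 ramp runs. That means 7 intermediate landings.
Horizontal run for 2550 mm of rise at 1:20 is 2550 × 20 = 51000 mm.
Intermediate landings: 7 × 1350 = 9450 mm.
Top and bottom landings: 2 × 2100 = 4200 mm.
Total = 51000 + 9450 + 4200 = 64650 mm.
= 64.65 m.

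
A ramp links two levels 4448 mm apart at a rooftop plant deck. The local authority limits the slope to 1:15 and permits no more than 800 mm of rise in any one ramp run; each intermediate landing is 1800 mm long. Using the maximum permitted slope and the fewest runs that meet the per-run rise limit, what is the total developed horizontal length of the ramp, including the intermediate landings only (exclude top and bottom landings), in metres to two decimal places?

4448 / 800 = 5.56, so 6 ramp runs are needed. That means 5 intermediate landings.
Horizontal run for 4448 mm of rise at 1:15 is 4448 × 15 = 66720 mm.
5 intermediate landings contribute 5 × 1800 = 9000 mm.
Total developed length = 66720 + 9000 = 75720 mm.
= 75.72 m.

75.72 m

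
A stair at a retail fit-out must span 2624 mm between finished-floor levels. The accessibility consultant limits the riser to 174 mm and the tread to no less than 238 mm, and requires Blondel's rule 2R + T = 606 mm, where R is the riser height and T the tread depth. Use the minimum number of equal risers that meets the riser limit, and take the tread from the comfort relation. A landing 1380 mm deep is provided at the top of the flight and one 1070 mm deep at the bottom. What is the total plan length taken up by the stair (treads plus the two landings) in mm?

6620 mm

2624 / 174 = 15.080 → round up to 16 risers.
Riser R = 2624 / 16 = 164 mm, within the 174 mm limit.
Tread T = 606 − 2 × 164 = 278 mm (≥ 238 mm).
Treads = 16 − 1 = 15; going = 15 × 278 = 4170 mm.
Enclosure = 4170 + 1380 + 1070 = 6620 mm.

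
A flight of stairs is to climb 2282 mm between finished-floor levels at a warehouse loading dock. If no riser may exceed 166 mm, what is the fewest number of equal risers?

14 risers

2282 / 166 = 13.75, so 14 risers are needed.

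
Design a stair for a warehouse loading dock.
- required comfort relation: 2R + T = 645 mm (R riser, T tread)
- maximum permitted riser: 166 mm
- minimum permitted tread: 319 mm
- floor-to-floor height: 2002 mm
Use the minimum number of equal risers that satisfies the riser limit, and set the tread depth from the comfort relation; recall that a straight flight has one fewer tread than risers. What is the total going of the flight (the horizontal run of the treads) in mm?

4044 mm

⌈2002/166⌉ = 13 risers.
Each riser is 2002/13 = 154 mm (≤ 166 mm).
Tread T = 645 − 2 × 154 = 337 mm (≥ 319 mm).
13 risers give 12 treads; going = 12 × 337 = 4044 mm.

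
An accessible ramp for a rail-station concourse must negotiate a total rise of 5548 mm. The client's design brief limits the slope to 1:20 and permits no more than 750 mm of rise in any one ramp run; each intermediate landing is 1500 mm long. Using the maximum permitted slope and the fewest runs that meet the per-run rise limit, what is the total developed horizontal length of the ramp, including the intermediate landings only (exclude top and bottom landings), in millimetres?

5548 / 750 = 7.397 → round up to 8 ramp runs. That means 7 intermediate landings.
Ramp run (horizontal) at 1:20: 5548 × 20 = 110960 mm.
7 intermediate landings contribute 7 × 1500 = 10500 mm.
Total developed length = 110960 + 10500 = 121460 mm.

121460 mm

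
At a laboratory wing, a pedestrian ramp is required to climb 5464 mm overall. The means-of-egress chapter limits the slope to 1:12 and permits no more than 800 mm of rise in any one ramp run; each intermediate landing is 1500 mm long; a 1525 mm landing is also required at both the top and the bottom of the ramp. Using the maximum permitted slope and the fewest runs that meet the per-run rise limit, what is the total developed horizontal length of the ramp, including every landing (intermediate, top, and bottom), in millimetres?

77618 mm

5464 / 800 = 6.83, so 7 ramp runs are needed. That means 6 intermediate landings.
Ramp run (horizontal) at 1:12: 5464 × 12 = 65568 mm.
6 intermediate landings contribute 6 × 1500 = 9000 mm.
Top and bottom landings: 2 × 1525 = 3050 mm.
Total = 65568 + 9000 + 3050 = 77618 mm.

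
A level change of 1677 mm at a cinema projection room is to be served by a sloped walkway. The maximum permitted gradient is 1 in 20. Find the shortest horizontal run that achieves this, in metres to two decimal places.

33.54 m

Run = rise × 20 = 1677 × 20 = 33540 mm.
33540 mm = 33.54 m.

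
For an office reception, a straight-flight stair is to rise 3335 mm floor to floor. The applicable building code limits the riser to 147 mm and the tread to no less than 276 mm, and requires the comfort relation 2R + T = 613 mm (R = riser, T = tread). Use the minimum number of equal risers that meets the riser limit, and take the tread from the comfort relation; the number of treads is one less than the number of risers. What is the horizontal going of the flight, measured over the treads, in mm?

3335 / 147 = 22.687 → round up to 23 risers.
R = 3335 ÷ 23 = 145 mm.
T = 613 − 2·145 = 323 mm, which satisfies the 276 mm minimum.
23 risers give 22 treads; going = 22 × 323 = 7106 mm.

7106 mm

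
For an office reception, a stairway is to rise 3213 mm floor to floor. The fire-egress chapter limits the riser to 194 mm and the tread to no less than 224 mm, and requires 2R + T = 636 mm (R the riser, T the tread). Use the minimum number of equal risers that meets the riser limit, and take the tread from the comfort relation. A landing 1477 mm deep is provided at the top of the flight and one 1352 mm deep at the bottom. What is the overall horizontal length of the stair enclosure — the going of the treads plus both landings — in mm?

6957 mm

At most 194 each: 3213/194 = 16.56, giving 17 risers.
Each riser is 3213/17 = 189 mm (≤ 194 mm).
Tread T = 636 − 2 × 189 = 258 mm (≥ 224 mm).
Going = (17 − 1) × 258 = 4128 mm.
Enclosure = 4128 + 1477 + 1352 = 6957 mm.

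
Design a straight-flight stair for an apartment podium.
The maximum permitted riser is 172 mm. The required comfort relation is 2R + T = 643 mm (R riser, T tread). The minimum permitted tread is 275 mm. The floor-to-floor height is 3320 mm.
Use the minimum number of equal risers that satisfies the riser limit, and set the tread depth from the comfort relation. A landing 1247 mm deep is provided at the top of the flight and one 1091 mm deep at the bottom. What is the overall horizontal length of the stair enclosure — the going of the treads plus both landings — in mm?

3320 / 172 = 19.30, so 20 risers are needed.
R = 3320 ÷ 20 = 166 mm.
From 2R + T = 643: T = 643 − 332 = 311 mm.
20 risers give 19 treads; going = 19 × 311 = 5909 mm.
Add landings: 5909 + 1247 + 1091 = 8247 mm.

8247 mm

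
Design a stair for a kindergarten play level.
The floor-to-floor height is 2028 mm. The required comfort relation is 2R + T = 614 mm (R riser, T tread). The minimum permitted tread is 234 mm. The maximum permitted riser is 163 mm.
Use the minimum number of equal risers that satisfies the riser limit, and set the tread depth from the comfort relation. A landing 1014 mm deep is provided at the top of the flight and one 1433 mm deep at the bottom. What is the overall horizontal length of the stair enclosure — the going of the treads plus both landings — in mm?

2028 / 163 = 12.442 → round up to 13 risers.
Riser R = 2028 / 13 = 156 mm, within the 163 mm limit.
From 2R + T = 614: T = 614 − 312 = 302 mm.
Going = (13 − 1) × 302 = 3624 mm.
Add landings: 3624 + 1014 + 1433 = 6071 mm.

6071 mm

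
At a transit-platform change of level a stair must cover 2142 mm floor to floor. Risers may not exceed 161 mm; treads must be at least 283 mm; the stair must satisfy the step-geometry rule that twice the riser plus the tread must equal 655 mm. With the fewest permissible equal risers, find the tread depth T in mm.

349 mm

2142 / 161 = 13.30, so 14 risers are needed.
Each riser is 2142/14 = 153 mm (≤ 161 mm).
From 2R + T = 655: T = 655 − 306 = 349 mm.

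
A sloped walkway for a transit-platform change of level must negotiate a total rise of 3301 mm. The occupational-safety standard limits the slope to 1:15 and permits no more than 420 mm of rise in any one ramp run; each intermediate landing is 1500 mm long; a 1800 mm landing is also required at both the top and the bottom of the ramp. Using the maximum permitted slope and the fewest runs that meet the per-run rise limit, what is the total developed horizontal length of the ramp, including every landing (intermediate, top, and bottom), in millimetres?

3301 / 420 = 7.860 → round up to 8 ramp runs. That means 7 intermediate landings.
Ramp run (horizontal) at 1:15: 3301 × 15 = 49515 mm.
7 intermediate landings contribute 7 × 1500 = 10500 mm.
Top and bottom landings: 2 × 1800 = 3600 mm.
Total = 49515 + 10500 + 3600 = 63615 mm.

63615 mm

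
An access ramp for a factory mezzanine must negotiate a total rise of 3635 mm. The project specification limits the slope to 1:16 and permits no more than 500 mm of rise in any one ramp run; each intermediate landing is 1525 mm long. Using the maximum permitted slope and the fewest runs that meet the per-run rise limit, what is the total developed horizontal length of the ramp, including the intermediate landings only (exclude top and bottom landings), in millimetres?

68835 mm

3635 / 500 = 7.270 → round up to 8 ramp runs. That means 7 intermediate landings.
Ramp run (horizontal) at 1:16: 3635 × 16 = 58160 mm.
7 intermediate landings contribute 7 × 1525 = 10675 mm.
Developed length = 58160 + 10675 = 68835 mm.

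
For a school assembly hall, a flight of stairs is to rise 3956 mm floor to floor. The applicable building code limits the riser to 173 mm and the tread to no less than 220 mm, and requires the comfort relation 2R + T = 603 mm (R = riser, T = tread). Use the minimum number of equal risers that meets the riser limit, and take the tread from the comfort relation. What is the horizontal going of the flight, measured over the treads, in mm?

5698 mm

3956 / 173 = 22.87, so 23 risers are needed.
R = 3956 ÷ 23 = 172 mm.
T = 603 − 2·172 = 259 mm, which satisfies the 220 mm minimum.
Going = (23 − 1) × 259 = 5698 mm.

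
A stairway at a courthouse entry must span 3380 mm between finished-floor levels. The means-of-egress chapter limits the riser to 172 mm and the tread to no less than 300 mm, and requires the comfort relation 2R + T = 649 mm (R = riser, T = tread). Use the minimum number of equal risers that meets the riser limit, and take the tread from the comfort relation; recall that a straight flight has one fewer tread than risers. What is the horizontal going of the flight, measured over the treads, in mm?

At most 172 each: 3380/172 = 19.65, giving 20 risers.
Riser R = 3380 / 20 = 169 mm, within the 172 mm limit.
Tread T = 649 − 2 × 169 = 311 mm (≥ 300 mm).
20 risers give 19 treads; going = 19 × 311 = 5909 mm.

5909 mm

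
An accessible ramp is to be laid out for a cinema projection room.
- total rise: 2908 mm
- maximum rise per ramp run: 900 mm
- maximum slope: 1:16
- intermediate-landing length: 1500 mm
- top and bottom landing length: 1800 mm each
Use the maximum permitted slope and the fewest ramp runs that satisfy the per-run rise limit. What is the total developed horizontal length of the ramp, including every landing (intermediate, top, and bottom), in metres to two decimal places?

54.63 m

2908 / 900 = 3.231 → round up to 4 ramp runs. That means 3 intermediate landings.
Horizontal run for 2908 mm of rise at 1:16 is 2908 × 16 = 46528 mm.
3 intermediate landings contribute 3 × 1500 = 4500 mm.
Top and bottom landings: 2 × 1800 = 3600 mm.
Total = 46528 + 4500 + 3600 = 54628 mm.
= 54.63 m.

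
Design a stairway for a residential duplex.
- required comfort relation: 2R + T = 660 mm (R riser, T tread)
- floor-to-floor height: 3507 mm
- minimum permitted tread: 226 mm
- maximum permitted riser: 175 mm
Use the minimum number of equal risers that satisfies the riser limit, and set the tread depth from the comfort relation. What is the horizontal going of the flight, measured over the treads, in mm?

6520 mm

3507 / 175 = 20.040 → round up to 21 risers.
Riser R = 3507 / 21 = 167 mm, within the 175 mm limit.
From 2R + T = 660: T = 660 − 334 = 326 mm.
21 risers give 20 treads; going = 20 × 326 = 6520 mm.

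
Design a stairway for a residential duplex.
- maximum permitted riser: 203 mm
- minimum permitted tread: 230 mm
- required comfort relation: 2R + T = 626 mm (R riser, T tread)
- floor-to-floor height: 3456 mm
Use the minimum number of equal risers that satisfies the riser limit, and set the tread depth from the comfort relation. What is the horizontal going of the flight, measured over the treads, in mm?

3456 / 203 = 17.02, so 18 risers are needed.
Each riser is 3456/18 = 192 mm (≤ 203 mm).
T = 626 − 2·192 = 242 mm, which satisfies the 230 mm minimum.
18 risers give 17 treads; going = 17 × 242 = 4114 mm.

4114 mm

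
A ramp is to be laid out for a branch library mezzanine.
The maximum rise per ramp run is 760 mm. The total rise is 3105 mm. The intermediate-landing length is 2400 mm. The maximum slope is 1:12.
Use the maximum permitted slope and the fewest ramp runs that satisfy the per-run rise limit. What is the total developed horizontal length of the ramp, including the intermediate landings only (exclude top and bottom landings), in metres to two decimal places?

46.86 m

⌈3105/760⌉ = 5 ramp runs. That means 4 intermediate landings.
Horizontal run for 3105 mm of rise at 1:12 is 3105 × 12 = 37260 mm.
4 intermediate landings contribute 4 × 2400 = 9600 mm.
Developed length = 37260 + 9600 = 46860 mm.
= 46.86 m.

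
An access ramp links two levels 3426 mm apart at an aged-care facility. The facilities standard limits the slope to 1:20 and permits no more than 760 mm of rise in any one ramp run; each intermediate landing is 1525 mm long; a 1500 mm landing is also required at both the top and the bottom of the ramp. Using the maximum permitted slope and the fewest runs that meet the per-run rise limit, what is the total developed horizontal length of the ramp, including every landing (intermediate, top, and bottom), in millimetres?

3426 / 760 = 4.508 → round up to 5 ramp runs. That means 4 intermediate landings.
Ramp run (horizontal) at 1:20: 3426 × 20 = 68520 mm.
4 intermediate landings contribute 4 × 1525 = 6100 mm.
Top and bottom landings: 2 × 1500 = 3000 mm.
Total = 68520 + 6100 + 3000 = 77620 mm.

77620 mm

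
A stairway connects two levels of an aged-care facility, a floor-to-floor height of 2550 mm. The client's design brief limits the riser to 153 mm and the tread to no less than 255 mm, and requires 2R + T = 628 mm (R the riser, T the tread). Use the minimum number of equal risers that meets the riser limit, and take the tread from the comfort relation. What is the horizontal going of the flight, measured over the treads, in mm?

5248 mm

⌈2550/153⌉ = 17 risers.
Each riser is 2550/17 = 150 mm (≤ 153 mm).
From 2R + T = 628: T = 628 − 300 = 328 mm.
Treads = 17 − 1 = 16; going = 16 × 328 = 5248 mm.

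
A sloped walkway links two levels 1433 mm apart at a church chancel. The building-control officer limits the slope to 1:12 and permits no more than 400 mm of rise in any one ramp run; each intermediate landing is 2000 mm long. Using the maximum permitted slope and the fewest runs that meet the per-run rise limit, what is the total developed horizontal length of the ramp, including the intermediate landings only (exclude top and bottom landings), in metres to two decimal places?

23.20 m

⌈1433/400⌉ = 4 ramp runs. That means 3 intermediate landings.
Ramp run (horizontal) at 1:12: 1433 × 12 = 17196 mm.
3 intermediate landings contribute 3 × 2000 = 6000 mm.
Developed length = 17196 + 6000 = 23196 mm.
= 23.20 m.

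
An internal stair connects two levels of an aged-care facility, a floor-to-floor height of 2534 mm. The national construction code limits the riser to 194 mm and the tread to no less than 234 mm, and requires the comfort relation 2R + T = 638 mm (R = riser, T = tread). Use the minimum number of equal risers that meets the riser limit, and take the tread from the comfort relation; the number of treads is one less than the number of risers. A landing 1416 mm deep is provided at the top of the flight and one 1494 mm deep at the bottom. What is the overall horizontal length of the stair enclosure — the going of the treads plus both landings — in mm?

6498 mm

2534 / 194 = 13.062 → round up to 14 risers.
R = 2534 ÷ 14 = 181 mm.
From 2R + T = 638: T = 638 − 362 = 276 mm.
Treads = 14 − 1 = 13; going = 13 × 276 = 3588 mm.
Add landings: 3588 + 1416 + 1494 = 6498 mm.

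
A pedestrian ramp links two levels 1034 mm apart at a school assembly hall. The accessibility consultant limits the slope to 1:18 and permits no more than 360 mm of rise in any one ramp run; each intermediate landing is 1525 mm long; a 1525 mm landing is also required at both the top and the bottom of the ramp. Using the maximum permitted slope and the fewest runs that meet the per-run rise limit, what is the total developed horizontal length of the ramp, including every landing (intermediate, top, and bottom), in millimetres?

24712 mm

⌈1034/360⌉ = 3 ramp runs. That means 2 intermediate landings.
Ramp run (horizontal) at 1:18: 1034 × 18 = 18612 mm.
2 intermediate landings contribute 2 × 1525 = 3050 mm.
Top and bottom landings: 2 × 1525 = 3050 mm.
Total = 18612 + 3050 + 3050 = 24712 mm.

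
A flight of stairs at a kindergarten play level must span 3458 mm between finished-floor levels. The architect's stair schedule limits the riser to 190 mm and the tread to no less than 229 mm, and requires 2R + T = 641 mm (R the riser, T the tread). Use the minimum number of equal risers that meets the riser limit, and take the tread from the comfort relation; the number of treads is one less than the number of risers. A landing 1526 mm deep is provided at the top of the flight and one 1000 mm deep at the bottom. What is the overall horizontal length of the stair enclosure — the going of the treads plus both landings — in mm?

3458 / 190 = 18.20, so 19 risers are needed.
Riser R = 3458 / 19 = 182 mm, within the 190 mm limit.
From 2R + T = 641: T = 641 − 364 = 277 mm.
19 risers give 18 treads; going = 18 × 277 = 4986 mm.
Add landings: 4986 + 1526 + 1000 = 7512 mm.

7512 mm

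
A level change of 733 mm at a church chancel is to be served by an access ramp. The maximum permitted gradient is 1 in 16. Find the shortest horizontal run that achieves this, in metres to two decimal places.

At 1:16 the run is 16 × 733 = 11728 mm.
11728 mm = 11.73 m.

11.73 m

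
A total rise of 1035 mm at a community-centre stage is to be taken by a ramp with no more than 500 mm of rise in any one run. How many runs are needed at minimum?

3 runs

At most 500 each: 1035/500 = 2.07, giving 3 ramp runs.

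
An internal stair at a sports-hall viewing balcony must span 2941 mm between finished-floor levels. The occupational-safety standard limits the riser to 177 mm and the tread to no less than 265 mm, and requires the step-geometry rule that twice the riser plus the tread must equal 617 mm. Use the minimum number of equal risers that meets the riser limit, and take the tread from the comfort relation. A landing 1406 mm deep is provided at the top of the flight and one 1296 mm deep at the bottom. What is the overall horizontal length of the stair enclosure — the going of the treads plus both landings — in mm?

2941 / 177 = 16.616 → round up to 17 risers.
Riser R = 2941 / 17 = 173 mm, within the 177 mm limit.
Tread T = 617 − 2 × 173 = 271 mm (≥ 265 mm).
Treads = 17 − 1 = 16; going = 16 × 271 = 4336 mm.
Enclosure = 4336 + 1406 + 1296 = 7038 mm.

7038 mm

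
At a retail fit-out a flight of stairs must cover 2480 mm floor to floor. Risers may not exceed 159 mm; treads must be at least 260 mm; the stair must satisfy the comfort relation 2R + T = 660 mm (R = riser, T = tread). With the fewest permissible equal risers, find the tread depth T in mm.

2480 / 159 = 15.597 → round up to 16 risers.
Each riser is 2480/16 = 155 mm (≤ 159 mm).
From 2R + T = 660: T = 660 − 310 = 350 mm.

350 mm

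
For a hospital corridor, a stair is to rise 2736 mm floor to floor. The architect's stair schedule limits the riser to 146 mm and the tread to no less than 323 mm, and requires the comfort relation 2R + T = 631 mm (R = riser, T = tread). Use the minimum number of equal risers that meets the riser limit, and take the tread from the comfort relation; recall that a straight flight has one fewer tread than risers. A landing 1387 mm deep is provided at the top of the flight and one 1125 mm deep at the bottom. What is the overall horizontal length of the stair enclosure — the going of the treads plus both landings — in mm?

8686 mm

⌈2736/146⌉ = 19 risers.
Riser R = 2736 / 19 = 144 mm, within the 146 mm limit.
T = 631 − 2·144 = 343 mm, which satisfies the 323 mm minimum.
19 risers give 18 treads; going = 18 × 343 = 6174 mm.
Enclosure = 6174 + 1387 + 1125 = 8686 mm.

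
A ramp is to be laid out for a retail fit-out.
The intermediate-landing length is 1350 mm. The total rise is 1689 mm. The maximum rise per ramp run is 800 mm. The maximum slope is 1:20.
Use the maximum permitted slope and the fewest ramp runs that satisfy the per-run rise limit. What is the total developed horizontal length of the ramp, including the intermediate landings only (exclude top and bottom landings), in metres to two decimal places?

At most 800 each: 1689/800 = 2.11, giving 3 ramp runs. That means 2 intermediate landings.
Ramp run (horizontal) at 1:20: 1689 × 20 = 33780 mm.
Intermediate landings: 2 × 1350 = 2700 mm.
Developed length = 33780 + 2700 = 36480 mm.
= 36.48 m.

36.48 m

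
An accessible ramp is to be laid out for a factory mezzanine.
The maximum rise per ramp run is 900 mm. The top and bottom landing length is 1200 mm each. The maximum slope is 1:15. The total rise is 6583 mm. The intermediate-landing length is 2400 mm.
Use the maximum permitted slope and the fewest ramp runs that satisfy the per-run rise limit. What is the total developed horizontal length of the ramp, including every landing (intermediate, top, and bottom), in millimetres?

6583 / 900 = 7.314 → round up to 8 ramp runs. That means 7 intermediate landings.
Ramp run (horizontal) at 1:15: 6583 × 15 = 98745 mm.
Intermediate landings: 7 × 2400 = 16800 mm.
Top and bottom landings: 2 × 1200 = 2400 mm.
Total = 98745 + 16800 + 2400 = 117945 mm.

117945 mm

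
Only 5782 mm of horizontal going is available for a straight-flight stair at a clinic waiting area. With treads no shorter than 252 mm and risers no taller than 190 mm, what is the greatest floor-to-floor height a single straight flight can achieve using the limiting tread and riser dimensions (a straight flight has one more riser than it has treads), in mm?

5782 / 252 = 22.94, so 22 treads fit.
Risers = treads + 1 = 23.
Maximum height = 23 × 190 = 4370 mm.

4370 mm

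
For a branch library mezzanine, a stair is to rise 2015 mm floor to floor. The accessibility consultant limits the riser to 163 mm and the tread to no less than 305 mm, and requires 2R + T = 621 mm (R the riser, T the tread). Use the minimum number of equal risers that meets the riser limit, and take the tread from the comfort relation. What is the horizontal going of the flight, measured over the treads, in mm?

3732 mm

2015 / 163 = 12.362 → round up to 13 risers.
R = 2015 ÷ 13 = 155 mm.
T = 621 − 2·155 = 311 mm, which satisfies the 305 mm minimum.
13 risers give 12 treads; going = 12 × 311 = 3732 mm.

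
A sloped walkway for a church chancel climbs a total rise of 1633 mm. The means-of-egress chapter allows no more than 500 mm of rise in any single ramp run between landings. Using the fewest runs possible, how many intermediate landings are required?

At most 500 each: 1633/500 = 3.27, giving 4 ramp runs.
4 runs are separated by 3 intermediate landings.

3 intermediate landings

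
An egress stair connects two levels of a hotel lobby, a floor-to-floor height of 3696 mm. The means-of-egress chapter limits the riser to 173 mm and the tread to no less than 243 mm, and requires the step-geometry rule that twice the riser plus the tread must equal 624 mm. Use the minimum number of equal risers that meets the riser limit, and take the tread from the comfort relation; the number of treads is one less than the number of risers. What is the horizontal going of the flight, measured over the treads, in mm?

⌈3696/173⌉ = 22 risers.
Each riser is 3696/22 = 168 mm (≤ 173 mm).
T = 624 − 2·168 = 288 mm, which satisfies the 243 mm minimum.
22 risers give 21 treads; going = 21 × 288 = 6048 mm.

6048 mm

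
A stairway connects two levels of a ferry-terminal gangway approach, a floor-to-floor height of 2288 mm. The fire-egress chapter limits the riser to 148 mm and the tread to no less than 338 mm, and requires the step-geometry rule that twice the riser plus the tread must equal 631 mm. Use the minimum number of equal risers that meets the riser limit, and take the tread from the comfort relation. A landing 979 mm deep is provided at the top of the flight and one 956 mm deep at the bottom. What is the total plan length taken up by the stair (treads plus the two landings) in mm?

7110 mm

At most 148 each: 2288/148 = 15.46, giving 16 risers.
Each riser is 2288/16 = 143 mm (≤ 148 mm).
From 2R + T = 631: T = 631 − 286 = 345 mm.
Going = (16 − 1) × 345 = 5175 mm.
Enclosure = 5175 + 979 + 956 = 7110 mm.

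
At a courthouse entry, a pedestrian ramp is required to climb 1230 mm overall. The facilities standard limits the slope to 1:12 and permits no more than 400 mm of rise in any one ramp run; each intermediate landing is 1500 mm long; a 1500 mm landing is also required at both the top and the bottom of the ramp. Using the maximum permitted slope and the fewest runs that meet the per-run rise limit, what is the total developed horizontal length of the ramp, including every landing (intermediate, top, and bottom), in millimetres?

22260 mm

At most 400 each: 1230/400 = 3.08, giving 4 ramp runs. That means 3 intermediate landings.
Horizontal run for 1230 mm of rise at 1:12 is 1230 × 12 = 14760 mm.
Intermediate landings: 3 × 1500 = 4500 mm.
Top and bottom landings: 2 × 1500 = 3000 mm.
Total = 14760 + 4500 + 3000 = 22260 mm.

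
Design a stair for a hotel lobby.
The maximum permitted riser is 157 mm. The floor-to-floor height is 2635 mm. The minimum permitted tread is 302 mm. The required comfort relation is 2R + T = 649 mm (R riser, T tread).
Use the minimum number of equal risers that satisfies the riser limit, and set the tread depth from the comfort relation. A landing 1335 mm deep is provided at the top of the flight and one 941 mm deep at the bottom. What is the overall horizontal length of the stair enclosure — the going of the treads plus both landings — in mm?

7700 mm

2635 / 157 = 16.78, so 17 risers are needed.
Riser R = 2635 / 17 = 155 mm, within the 157 mm limit.
T = 649 − 2·155 = 339 mm, which satisfies the 302 mm minimum.
Treads = 17 − 1 = 16; going = 16 × 339 = 5424 mm.
Add landings: 5424 + 1335 + 941 = 7700 mm.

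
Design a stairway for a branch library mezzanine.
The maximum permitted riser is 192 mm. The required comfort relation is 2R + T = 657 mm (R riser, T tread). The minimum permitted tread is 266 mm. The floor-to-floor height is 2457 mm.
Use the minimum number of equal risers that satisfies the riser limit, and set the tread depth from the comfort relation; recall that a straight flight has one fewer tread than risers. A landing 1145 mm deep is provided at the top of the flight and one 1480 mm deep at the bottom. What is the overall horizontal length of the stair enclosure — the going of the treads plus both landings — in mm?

5973 mm

2457 / 192 = 12.797 → round up to 13 risers.
Riser R = 2457 / 13 = 189 mm, within the 192 mm limit.
From 2R + T = 657: T = 657 − 378 = 279 mm.
Going = (13 − 1) × 279 = 3348 mm.
Add landings: 3348 + 1145 + 1480 = 5973 mm.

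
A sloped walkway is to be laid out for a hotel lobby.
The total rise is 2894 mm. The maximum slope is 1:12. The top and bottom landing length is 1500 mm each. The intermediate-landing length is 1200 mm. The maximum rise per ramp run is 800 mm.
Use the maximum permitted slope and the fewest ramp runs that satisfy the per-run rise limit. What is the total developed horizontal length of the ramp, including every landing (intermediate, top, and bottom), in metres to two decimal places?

⌈2894/800⌉ = 4 ramp runs. That means 3 intermediate landings.
Ramp run (horizontal) at 1:12: 2894 × 12 = 34728 mm.
Intermediate landings: 3 × 1200 = 3600 mm.
Top and bottom landings: 2 × 1500 = 3000 mm.
Total = 34728 + 3600 + 3000 = 41328 mm.
= 41.33 m.

41.33 m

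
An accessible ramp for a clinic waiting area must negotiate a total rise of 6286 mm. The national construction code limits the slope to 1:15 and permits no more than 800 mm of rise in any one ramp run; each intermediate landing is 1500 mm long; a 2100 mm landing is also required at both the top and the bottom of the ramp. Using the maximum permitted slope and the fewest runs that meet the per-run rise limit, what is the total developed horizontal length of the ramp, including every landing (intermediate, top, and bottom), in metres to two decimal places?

108.99 m

⌈6286/800⌉ = 8 ramp runs. That means 7 intermediate landings.
Ramp run (horizontal) at 1:15: 6286 × 15 = 94290 mm.
Intermediate landings: 7 × 1500 = 10500 mm.
Top and bottom landings: 2 × 2100 = 4200 mm.
Total = 94290 + 10500 + 4200 = 108990 mm.
= 108.99 m.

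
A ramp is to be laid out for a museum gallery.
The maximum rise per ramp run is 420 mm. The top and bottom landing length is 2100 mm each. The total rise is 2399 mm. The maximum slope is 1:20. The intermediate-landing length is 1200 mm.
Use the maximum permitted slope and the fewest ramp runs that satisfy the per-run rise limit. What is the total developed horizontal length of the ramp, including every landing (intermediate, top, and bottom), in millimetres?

2399 / 420 = 5.71, so 6 ramp runs are needed. That means 5 intermediate landings.
Ramp run (horizontal) at 1:20: 2399 × 20 = 47980 mm.
5 intermediate landings contribute 5 × 1200 = 6000 mm.
Top and bottom landings: 2 × 2100 = 4200 mm.
Total = 47980 + 6000 + 4200 = 58180 mm.

58180 mm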